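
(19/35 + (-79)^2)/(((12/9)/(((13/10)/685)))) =4259853/479500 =8.88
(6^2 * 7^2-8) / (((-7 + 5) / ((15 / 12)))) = -2195 / 2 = -1097.50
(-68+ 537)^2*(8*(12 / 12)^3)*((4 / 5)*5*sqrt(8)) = 14077504*sqrt(2) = 19908597.08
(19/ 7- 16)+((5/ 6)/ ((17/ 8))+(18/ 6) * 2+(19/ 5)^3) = 2141038/ 44625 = 47.98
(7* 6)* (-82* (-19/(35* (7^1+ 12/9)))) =28044/125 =224.35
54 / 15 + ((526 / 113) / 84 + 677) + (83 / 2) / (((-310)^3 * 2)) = 192473132532241 / 282776172000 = 680.66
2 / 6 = 1 / 3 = 0.33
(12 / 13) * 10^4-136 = 118232 / 13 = 9094.77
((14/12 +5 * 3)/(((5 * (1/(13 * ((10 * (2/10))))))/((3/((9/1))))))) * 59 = 74399/45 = 1653.31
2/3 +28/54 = 32/27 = 1.19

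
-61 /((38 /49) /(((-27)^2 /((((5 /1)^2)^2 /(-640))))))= 139454784 /2375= 58717.80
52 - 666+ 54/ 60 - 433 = -10461/ 10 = -1046.10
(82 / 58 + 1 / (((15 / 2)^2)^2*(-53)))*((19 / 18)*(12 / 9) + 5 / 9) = 110007661 / 39639375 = 2.78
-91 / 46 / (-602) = 13 / 3956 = 0.00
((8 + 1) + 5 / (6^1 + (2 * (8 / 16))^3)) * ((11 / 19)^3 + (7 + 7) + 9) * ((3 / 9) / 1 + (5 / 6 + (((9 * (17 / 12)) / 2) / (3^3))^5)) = 381811239145591 / 1451581254144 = 263.03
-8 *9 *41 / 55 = -2952 / 55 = -53.67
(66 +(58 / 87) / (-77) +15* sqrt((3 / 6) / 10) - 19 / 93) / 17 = 3* sqrt(5) / 34 +471101 / 121737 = 4.07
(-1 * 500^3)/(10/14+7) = -437500000/27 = -16203703.70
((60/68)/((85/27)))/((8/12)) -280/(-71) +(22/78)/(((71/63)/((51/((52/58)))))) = 64501639/3467711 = 18.60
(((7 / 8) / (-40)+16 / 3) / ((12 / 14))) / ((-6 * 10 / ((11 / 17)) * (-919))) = 392623 / 5399308800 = 0.00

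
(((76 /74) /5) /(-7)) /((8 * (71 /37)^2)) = -703 /705740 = -0.00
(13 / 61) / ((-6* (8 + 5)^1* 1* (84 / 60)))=-5 / 2562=-0.00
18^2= 324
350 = 350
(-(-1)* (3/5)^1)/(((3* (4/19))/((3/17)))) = 57/340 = 0.17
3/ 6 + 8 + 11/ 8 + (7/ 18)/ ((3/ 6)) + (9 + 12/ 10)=7507/ 360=20.85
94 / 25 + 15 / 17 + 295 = 127348 / 425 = 299.64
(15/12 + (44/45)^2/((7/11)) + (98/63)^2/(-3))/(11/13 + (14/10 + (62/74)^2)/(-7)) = 5890397669/1652502060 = 3.56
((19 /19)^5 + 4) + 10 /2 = 10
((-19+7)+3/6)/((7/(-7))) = 23/2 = 11.50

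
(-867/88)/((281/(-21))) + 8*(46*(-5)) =-45481313/24728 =-1839.26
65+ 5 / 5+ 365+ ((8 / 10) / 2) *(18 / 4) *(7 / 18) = 4317 / 10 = 431.70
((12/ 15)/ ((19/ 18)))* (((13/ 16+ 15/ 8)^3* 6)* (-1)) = -2146689/ 24320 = -88.27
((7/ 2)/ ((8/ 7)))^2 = 2401/ 256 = 9.38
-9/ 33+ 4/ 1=41/ 11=3.73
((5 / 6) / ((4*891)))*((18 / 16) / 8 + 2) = 685 / 1368576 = 0.00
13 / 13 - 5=-4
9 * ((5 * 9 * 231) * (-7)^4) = 224625555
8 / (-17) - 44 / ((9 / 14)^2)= -147256 / 1377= -106.94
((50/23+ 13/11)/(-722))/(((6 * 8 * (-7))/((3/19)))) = 849/388713248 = 0.00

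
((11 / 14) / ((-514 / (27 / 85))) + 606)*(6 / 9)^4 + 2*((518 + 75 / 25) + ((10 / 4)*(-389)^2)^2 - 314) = 2363481830682057133 / 8257410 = 286225563546.20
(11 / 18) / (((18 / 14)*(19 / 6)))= 77 / 513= 0.15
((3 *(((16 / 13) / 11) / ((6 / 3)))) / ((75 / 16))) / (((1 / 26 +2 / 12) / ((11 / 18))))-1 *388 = -29092 / 75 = -387.89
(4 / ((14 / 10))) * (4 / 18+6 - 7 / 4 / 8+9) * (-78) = -280865 / 84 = -3343.63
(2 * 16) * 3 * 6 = 576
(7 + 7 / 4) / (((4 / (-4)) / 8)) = -70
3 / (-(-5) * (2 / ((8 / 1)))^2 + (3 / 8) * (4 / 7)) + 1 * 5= 631 / 59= 10.69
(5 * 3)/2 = 15/2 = 7.50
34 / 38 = 17 / 19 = 0.89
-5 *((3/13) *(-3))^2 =-405/169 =-2.40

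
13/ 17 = 0.76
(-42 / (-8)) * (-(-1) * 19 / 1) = 399 / 4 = 99.75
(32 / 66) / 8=2 / 33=0.06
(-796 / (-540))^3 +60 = 155503099 / 2460375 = 63.20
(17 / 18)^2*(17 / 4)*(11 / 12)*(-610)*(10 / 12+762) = -75443217355 / 46656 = -1617009.97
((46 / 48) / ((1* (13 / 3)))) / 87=23 / 9048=0.00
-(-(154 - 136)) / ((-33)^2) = 2 / 121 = 0.02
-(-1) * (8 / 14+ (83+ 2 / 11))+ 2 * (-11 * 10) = -10491 / 77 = -136.25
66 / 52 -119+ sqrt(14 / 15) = -3061 / 26+ sqrt(210) / 15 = -116.76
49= 49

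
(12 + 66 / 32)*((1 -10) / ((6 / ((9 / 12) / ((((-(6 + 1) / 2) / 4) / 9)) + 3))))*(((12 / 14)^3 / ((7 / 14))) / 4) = 31.31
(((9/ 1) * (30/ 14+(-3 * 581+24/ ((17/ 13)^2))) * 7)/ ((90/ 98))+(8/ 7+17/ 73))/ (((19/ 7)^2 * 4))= -612284926981/ 152320340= -4019.72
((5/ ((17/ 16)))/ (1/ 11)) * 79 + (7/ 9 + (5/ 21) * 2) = 4381103/ 1071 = 4090.67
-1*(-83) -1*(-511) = 594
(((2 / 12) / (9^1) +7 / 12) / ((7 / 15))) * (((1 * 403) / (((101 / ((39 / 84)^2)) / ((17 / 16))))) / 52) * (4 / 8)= 0.01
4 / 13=0.31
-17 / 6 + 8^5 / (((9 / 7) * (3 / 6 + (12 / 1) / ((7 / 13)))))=6406259 / 5742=1115.68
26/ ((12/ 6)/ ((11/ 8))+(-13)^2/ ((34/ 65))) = 9724/ 121379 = 0.08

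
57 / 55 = 1.04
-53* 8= -424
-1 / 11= -0.09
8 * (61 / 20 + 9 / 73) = 9266 / 365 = 25.39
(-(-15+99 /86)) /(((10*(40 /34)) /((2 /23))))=20247 /197800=0.10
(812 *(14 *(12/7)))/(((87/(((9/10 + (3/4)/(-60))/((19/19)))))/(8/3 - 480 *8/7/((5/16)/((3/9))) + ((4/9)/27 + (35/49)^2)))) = -983956766/8505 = -115691.57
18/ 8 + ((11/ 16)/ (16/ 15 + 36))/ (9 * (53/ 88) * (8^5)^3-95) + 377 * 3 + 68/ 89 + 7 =1141.01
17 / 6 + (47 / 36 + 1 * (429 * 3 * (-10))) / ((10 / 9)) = -1389479 / 120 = -11578.99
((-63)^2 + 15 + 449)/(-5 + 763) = 4433/758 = 5.85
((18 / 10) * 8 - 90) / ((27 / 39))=-546 / 5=-109.20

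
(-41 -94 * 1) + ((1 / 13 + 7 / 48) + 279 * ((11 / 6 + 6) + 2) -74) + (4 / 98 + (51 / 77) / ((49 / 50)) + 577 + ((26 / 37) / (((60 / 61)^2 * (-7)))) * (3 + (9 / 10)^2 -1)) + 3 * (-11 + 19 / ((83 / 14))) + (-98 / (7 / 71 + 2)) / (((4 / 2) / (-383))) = 48605551897551863153 / 4039882626780000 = 12031.43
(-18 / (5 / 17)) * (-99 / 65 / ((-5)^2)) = 30294 / 8125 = 3.73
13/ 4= 3.25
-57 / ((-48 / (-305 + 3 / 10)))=-57893 / 160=-361.83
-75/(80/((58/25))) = -87/40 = -2.18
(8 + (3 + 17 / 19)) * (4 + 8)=2712 / 19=142.74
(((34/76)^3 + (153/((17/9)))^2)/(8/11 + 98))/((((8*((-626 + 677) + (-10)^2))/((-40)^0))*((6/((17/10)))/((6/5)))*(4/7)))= 94253263489/2879436733440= 0.03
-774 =-774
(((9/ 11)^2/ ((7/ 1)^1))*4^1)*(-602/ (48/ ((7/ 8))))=-8127/ 1936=-4.20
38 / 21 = 1.81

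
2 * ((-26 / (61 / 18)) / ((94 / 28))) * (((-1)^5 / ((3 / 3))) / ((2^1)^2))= 3276 / 2867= 1.14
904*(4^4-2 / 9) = 2081008 / 9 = 231223.11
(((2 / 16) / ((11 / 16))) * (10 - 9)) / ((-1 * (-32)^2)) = -1 / 5632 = -0.00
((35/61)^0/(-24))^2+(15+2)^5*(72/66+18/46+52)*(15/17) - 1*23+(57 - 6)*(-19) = 9764115142717/145728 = 67002327.23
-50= -50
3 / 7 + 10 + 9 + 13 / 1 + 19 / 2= 587 / 14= 41.93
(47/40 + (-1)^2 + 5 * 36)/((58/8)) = 7287/290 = 25.13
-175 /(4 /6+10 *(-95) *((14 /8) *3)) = 1050 /29921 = 0.04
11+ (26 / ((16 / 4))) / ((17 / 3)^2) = 6475 / 578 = 11.20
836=836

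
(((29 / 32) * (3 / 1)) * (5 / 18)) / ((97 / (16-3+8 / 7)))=4785 / 43456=0.11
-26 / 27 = -0.96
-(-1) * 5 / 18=5 / 18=0.28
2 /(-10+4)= -1 /3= -0.33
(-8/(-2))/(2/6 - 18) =-12/53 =-0.23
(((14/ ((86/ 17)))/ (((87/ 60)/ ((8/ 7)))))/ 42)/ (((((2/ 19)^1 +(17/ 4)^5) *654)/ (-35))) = -66150400/ 33004004467617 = -0.00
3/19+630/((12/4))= 3993/19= 210.16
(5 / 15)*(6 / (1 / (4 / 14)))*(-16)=-64 / 7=-9.14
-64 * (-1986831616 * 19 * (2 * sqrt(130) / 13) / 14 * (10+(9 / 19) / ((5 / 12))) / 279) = 19218906054656 * sqrt(130) / 18135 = 12083222707.92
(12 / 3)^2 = 16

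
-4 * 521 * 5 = -10420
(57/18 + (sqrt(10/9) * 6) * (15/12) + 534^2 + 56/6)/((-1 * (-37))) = 5 * sqrt(10)/74 + 570337/74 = 7707.47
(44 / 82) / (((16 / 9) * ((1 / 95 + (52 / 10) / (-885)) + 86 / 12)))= 8323425 / 197760548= 0.04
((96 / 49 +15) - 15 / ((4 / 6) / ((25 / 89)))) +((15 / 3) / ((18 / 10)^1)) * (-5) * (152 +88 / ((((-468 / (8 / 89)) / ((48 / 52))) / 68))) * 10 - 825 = -866736276491 / 39798486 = -21778.12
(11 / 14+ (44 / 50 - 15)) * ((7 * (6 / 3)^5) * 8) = -597376 / 25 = -23895.04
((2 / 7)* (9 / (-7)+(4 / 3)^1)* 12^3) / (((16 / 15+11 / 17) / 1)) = 293760 / 21413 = 13.72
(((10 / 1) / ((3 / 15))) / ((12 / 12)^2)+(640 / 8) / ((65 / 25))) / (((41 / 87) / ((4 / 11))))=365400 / 5863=62.32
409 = 409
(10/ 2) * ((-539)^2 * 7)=10168235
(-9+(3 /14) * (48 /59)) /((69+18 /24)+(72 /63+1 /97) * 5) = -0.12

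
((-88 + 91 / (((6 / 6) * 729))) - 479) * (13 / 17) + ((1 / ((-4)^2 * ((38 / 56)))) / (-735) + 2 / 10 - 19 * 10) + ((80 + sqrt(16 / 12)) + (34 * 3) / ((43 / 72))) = -371.35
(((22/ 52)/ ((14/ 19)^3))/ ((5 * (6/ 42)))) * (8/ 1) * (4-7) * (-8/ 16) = 226347/ 12740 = 17.77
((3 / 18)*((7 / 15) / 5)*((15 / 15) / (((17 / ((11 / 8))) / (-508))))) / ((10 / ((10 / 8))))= -9779 / 122400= -0.08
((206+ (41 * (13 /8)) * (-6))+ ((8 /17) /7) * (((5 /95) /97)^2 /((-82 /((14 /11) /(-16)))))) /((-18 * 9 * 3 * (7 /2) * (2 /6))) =6727544536441 /19687833559548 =0.34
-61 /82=-0.74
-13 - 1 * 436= -449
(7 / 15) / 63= 1 / 135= 0.01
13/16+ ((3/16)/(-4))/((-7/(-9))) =337/448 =0.75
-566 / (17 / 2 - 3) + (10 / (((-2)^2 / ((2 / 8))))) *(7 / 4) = -35839 / 352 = -101.82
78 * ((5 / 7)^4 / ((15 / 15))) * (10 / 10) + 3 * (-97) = -649941 / 2401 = -270.70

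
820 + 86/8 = 3323/4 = 830.75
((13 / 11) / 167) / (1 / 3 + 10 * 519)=39 / 28603927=0.00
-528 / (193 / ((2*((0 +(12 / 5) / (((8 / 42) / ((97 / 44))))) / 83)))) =-146664 / 80095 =-1.83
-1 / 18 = -0.06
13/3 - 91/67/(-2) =2015/402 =5.01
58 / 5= 11.60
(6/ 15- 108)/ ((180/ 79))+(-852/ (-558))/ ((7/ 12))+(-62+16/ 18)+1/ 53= -547040801/ 5175450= -105.70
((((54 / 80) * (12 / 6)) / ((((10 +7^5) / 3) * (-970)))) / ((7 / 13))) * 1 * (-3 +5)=-1053 / 1141874300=-0.00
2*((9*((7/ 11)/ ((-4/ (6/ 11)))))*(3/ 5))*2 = -1134/ 605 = -1.87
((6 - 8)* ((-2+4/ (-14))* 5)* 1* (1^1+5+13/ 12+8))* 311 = 2251640/ 21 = 107220.95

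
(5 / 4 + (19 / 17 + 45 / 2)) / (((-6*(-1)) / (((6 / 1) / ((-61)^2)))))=1691 / 253028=0.01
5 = 5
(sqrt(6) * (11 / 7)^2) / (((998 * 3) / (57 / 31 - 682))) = -2551285 * sqrt(6) / 4547886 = -1.37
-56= -56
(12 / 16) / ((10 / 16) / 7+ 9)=42 / 509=0.08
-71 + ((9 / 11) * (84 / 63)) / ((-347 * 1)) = -271019 / 3817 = -71.00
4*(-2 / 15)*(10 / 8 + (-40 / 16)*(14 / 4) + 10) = -4 / 3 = -1.33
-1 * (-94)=94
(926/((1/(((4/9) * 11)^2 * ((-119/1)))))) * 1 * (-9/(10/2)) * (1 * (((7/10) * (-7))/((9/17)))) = -88854270736/2025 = -43878652.22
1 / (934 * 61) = 0.00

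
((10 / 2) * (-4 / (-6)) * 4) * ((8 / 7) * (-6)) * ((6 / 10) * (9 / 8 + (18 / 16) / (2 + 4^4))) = -2664 / 43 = -61.95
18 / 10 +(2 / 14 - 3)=-37 / 35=-1.06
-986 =-986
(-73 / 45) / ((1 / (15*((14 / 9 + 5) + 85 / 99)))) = -53582 / 297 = -180.41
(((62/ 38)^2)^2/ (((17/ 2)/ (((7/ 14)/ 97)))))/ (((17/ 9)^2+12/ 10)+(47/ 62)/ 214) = 4962577034340/ 5509920586566647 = 0.00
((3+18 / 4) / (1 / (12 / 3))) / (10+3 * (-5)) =-6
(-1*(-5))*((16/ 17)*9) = 720/ 17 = 42.35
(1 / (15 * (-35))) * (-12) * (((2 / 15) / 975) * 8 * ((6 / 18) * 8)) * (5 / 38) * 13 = 256 / 2244375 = 0.00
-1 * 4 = -4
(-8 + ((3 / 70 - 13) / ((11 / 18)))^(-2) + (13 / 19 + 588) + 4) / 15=740246243296 / 18990852165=38.98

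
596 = 596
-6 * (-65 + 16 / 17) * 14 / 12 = 7623 / 17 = 448.41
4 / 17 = 0.24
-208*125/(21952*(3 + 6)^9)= -1625/531540910908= -0.00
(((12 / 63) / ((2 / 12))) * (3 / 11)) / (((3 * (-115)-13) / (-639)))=7668 / 13783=0.56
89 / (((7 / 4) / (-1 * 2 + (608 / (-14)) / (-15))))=33464 / 735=45.53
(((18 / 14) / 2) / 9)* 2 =1 / 7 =0.14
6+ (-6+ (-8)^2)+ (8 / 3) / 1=200 / 3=66.67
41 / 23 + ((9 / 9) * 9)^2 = 1904 / 23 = 82.78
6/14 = 0.43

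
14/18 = 7/9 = 0.78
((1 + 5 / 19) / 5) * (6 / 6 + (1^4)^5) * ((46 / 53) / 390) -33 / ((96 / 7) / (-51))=1285220701 / 10472800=122.72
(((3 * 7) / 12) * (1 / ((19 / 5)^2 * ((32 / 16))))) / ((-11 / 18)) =-1575 / 15884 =-0.10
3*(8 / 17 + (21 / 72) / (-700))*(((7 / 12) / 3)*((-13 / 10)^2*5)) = 22693489 / 9792000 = 2.32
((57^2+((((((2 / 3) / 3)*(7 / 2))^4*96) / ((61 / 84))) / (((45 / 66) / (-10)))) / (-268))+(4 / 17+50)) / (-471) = -501722985755 / 71568719883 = -7.01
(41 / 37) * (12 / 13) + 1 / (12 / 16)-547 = -785921 / 1443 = -544.64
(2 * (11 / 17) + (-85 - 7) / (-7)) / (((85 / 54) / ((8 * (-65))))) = -9648288 / 2023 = -4769.30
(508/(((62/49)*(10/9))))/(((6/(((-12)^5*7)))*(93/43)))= -233046471168/4805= -48500826.47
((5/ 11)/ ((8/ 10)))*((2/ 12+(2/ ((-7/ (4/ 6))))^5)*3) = 33982975/ 119800296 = 0.28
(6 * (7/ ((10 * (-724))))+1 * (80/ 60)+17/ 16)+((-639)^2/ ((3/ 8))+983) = 47342709983/ 43440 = 1089841.39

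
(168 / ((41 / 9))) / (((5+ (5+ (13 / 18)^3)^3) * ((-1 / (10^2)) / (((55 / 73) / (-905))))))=329911171740057600 / 17240070745644014489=0.02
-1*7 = -7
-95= -95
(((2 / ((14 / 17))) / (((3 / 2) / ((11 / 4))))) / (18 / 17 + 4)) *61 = 193919 / 3612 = 53.69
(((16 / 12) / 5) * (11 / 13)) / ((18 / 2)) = 44 / 1755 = 0.03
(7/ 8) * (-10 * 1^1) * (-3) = 105/ 4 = 26.25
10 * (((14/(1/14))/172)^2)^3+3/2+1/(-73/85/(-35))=59204767962741/922919005154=64.15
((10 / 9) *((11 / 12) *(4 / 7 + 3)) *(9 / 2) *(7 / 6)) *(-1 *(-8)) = 1375 / 9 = 152.78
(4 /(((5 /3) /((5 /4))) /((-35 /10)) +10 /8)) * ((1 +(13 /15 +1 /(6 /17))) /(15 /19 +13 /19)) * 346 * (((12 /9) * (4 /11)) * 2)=19774592 /4015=4925.18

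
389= 389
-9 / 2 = -4.50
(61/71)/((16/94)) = 2867/568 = 5.05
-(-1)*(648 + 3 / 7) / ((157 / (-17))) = -77163 / 1099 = -70.21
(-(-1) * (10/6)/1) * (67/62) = 335/186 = 1.80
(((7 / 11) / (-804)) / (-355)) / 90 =7 / 282565800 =0.00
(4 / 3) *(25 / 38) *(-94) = -4700 / 57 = -82.46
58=58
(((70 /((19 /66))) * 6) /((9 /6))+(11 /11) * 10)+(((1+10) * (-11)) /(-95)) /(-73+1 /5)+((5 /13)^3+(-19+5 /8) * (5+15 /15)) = 509844565 /584402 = 872.42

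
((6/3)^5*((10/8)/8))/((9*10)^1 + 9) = 5/99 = 0.05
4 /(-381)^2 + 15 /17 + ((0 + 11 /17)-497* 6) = -7355017480 /2467737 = -2980.47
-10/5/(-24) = 1/12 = 0.08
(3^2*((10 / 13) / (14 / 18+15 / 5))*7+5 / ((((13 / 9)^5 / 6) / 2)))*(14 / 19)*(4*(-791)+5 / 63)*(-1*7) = 43781196854430 / 119927639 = 365063.44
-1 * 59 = -59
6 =6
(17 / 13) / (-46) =-17 / 598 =-0.03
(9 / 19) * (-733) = -6597 / 19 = -347.21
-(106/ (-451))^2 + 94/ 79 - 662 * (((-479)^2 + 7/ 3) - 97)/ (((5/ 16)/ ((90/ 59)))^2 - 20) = 202355496771543149406/ 26600075147921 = 7607328.01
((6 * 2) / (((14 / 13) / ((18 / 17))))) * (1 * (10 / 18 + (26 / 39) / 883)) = 689676 / 105077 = 6.56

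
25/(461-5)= 25/456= 0.05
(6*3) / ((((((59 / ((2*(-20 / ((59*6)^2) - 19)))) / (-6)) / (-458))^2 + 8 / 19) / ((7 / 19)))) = 149840442565739864064 / 9513686105934101123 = 15.75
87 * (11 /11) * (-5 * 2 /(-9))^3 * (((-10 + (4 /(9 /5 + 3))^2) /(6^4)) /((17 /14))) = -8500625 /12045996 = -0.71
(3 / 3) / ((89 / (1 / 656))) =1 / 58384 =0.00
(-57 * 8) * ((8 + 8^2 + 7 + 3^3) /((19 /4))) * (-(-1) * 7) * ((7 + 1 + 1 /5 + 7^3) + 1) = -25087910.40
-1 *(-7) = 7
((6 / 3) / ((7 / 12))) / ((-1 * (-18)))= 4 / 21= 0.19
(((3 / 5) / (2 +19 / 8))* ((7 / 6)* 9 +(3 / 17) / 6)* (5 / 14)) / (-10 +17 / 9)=-19332 / 304045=-0.06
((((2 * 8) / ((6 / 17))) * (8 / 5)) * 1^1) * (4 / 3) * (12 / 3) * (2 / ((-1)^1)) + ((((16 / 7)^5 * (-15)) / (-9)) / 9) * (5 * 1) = -1624385536 / 2268945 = -715.92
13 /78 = 1 /6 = 0.17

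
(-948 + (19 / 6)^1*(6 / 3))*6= -5650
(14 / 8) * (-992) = -1736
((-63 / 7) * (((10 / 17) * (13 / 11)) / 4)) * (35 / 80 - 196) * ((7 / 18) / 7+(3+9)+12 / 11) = 529411155 / 131648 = 4021.41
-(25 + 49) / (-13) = 74 / 13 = 5.69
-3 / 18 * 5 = -0.83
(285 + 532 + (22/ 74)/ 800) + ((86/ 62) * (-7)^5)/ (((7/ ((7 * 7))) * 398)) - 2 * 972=-280664660541/ 182602400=-1537.03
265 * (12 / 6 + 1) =795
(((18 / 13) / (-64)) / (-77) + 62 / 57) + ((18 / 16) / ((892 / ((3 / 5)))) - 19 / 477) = 169763852933 / 161845603920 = 1.05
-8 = -8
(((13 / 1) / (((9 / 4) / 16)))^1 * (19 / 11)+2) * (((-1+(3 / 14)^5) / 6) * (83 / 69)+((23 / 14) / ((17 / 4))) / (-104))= -80380106112577 / 2435779618272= -33.00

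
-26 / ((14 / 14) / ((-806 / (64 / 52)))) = 68107 / 4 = 17026.75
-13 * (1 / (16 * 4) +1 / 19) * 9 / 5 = -9711 / 6080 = -1.60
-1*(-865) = 865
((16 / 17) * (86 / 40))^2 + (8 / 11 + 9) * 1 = 1098499 / 79475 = 13.82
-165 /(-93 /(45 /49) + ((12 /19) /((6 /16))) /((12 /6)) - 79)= 0.92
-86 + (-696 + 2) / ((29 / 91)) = -65648 / 29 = -2263.72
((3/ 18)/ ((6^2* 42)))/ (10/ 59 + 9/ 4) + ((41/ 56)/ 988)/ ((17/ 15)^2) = 460358251/ 739543869792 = 0.00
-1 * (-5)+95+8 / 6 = 304 / 3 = 101.33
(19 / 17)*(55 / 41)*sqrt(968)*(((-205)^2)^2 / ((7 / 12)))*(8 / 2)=47534813700000*sqrt(2) / 119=564910741339.65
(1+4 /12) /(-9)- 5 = -5.15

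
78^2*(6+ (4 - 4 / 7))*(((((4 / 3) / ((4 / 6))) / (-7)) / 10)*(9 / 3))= -1204632 / 245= -4916.87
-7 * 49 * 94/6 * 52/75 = -838292/225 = -3725.74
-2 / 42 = -1 / 21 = -0.05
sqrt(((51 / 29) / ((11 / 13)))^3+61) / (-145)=-sqrt(724640893174) / 14755345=-0.06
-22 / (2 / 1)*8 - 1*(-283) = 195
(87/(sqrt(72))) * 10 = 145 * sqrt(2)/2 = 102.53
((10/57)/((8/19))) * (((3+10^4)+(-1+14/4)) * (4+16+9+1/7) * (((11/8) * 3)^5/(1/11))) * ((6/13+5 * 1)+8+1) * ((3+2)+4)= 309735132848993115/1490944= 207744310214.87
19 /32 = 0.59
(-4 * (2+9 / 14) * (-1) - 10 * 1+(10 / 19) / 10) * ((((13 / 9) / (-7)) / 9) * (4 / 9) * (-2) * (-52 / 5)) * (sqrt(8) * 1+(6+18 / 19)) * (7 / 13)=-1519232 / 3070305 - 69056 * sqrt(2) / 484785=-0.70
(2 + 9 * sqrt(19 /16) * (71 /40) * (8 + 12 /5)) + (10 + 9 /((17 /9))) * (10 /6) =1357 /51 + 8307 * sqrt(19) /200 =207.65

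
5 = 5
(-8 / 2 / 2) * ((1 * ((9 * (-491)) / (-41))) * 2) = -17676 / 41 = -431.12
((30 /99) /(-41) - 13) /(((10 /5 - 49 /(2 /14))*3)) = 17599 /1384119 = 0.01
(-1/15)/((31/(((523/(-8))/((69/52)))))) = 6799/64170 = 0.11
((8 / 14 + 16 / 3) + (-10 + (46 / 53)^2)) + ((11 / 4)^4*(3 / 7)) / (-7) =-723410417 / 105708288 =-6.84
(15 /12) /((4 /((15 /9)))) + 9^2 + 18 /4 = 4129 /48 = 86.02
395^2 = 156025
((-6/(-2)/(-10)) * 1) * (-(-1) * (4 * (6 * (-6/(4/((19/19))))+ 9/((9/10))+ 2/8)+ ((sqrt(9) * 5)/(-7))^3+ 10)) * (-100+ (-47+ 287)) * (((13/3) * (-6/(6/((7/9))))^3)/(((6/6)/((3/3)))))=107380/243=441.89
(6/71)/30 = 1/355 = 0.00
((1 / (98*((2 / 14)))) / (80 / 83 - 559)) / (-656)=83 / 425375328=0.00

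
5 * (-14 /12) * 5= -175 /6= -29.17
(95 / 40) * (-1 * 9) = -171 / 8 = -21.38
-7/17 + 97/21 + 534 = 538.21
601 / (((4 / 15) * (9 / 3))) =3005 / 4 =751.25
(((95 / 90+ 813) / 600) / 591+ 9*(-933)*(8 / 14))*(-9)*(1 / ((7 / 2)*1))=214385383829 / 17375400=12338.44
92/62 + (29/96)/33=146627/98208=1.49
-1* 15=-15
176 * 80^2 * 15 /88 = 192000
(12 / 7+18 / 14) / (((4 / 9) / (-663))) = -17901 / 4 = -4475.25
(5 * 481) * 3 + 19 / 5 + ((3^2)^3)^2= 2693299 / 5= 538659.80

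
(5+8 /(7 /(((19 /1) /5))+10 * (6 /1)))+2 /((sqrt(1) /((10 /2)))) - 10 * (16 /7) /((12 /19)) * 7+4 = -234.20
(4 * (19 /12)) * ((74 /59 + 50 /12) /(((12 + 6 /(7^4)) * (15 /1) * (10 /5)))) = 87542861 /918141480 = 0.10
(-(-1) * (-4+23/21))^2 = 3721/441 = 8.44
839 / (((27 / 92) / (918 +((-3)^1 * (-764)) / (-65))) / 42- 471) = -20668167632 / 11602749453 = -1.78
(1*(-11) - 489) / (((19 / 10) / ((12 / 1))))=-60000 / 19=-3157.89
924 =924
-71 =-71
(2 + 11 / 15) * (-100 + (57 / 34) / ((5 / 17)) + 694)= 81959 / 50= 1639.18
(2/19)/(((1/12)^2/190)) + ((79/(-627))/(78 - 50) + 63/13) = 658401641/228228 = 2884.84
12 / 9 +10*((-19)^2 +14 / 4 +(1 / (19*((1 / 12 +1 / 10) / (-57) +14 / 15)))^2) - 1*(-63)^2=-9793988648 / 30356283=-322.63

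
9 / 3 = 3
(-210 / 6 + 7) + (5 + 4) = -19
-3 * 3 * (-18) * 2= 324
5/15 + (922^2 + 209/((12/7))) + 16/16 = 3400829/4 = 850207.25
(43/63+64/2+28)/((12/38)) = 72637/378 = 192.16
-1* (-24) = 24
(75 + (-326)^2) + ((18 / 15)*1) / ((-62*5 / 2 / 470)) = 16483841 / 155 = 106347.36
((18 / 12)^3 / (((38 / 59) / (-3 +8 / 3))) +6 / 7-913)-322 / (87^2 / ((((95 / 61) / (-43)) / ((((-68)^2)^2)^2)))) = -551598990300346655640833477 / 603572914949856297320448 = -913.89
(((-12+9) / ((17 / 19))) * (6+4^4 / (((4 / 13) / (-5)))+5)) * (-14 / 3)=-1103634 / 17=-64919.65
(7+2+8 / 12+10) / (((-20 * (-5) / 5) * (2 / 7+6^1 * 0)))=3.44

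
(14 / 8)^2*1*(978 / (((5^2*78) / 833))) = 6653171 / 5200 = 1279.46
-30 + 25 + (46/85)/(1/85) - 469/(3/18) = -2773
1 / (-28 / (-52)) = 13 / 7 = 1.86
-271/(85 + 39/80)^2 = -1734400/46771921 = -0.04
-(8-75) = 67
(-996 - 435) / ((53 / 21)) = -567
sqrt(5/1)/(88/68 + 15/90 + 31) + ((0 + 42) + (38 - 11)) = 102*sqrt(5)/3311 + 69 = 69.07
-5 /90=-1 /18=-0.06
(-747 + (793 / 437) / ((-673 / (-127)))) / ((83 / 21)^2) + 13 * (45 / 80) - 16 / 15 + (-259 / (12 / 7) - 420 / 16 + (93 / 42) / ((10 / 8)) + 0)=-246335722730173 / 1134594601840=-217.11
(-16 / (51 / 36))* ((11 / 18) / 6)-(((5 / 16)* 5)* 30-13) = -42871 / 1224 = -35.03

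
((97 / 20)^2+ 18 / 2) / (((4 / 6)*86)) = 39027 / 68800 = 0.57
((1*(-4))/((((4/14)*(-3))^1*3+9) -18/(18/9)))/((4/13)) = 91/18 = 5.06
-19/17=-1.12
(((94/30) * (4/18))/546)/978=47/36044190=0.00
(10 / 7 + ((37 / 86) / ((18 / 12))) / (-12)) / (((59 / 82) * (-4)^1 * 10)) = -624061 / 12786480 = -0.05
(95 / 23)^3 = 70.47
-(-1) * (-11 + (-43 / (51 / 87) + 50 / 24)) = -16783 / 204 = -82.27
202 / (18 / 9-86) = -101 / 42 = -2.40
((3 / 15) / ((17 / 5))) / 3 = 1 / 51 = 0.02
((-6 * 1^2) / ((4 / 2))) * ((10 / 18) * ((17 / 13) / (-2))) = 85 / 78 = 1.09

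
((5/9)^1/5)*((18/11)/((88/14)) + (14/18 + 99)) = 217883/19602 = 11.12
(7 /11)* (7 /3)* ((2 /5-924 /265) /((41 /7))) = -280574 /358545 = -0.78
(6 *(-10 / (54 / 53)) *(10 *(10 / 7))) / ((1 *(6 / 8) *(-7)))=212000 / 1323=160.24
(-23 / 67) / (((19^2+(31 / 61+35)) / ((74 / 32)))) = -51911 / 25928464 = -0.00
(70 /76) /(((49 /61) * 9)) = 305 /2394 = 0.13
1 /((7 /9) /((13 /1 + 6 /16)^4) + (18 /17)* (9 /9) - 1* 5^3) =-20055178953 /2485661986339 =-0.01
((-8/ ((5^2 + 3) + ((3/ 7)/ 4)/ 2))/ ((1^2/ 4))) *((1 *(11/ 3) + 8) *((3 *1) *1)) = -62720/ 1571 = -39.92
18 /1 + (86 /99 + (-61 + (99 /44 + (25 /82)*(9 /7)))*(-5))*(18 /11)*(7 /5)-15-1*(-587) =62531153 /49610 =1260.45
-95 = -95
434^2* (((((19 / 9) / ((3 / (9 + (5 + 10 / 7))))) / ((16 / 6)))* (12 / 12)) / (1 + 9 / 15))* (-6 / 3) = -1917195 / 2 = -958597.50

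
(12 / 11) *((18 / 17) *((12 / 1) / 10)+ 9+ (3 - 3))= 10476 / 935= 11.20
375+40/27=10165/27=376.48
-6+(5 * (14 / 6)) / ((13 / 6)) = -8 / 13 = -0.62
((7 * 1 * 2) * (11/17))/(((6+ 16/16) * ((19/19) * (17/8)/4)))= 704/289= 2.44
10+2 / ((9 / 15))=40 / 3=13.33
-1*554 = -554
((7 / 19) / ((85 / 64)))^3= 89915392 / 4212283375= 0.02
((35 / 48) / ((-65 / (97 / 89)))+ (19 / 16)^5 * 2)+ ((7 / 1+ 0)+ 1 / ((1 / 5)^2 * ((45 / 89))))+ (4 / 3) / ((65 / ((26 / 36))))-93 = -31.83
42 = 42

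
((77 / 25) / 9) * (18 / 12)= 77 / 150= 0.51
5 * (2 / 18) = 5 / 9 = 0.56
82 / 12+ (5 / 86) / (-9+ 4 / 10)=6.83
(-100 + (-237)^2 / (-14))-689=-67215 / 14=-4801.07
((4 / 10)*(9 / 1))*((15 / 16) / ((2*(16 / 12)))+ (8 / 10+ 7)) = 46953 / 1600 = 29.35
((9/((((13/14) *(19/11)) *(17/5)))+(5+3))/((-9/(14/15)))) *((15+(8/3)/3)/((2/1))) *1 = -3120194/392445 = -7.95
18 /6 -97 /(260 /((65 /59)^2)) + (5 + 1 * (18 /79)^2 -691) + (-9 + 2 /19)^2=-18956881475937 /31370785924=-604.28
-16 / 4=-4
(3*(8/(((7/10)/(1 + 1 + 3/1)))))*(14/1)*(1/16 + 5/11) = 13650/11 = 1240.91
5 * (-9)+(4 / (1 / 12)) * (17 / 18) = 1 / 3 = 0.33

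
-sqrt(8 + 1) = -3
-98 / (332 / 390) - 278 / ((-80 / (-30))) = -72831 / 332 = -219.37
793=793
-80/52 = -20/13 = -1.54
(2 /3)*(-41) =-82 /3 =-27.33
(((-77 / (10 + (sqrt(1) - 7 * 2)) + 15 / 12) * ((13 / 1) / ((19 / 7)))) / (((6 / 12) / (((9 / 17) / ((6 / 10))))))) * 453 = 206115 / 2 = 103057.50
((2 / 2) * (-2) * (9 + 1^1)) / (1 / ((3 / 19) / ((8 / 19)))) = -15 / 2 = -7.50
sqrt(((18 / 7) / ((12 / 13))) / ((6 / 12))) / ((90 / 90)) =sqrt(273) / 7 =2.36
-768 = -768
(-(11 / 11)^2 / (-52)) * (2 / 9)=1 / 234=0.00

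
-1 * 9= -9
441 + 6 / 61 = 26907 / 61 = 441.10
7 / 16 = 0.44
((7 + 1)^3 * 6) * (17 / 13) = 52224 / 13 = 4017.23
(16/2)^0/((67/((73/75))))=73/5025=0.01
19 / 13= 1.46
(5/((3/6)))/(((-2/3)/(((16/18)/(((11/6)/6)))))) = -480/11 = -43.64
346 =346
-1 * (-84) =84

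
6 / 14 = 3 / 7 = 0.43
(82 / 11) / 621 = 0.01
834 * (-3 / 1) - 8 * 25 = -2702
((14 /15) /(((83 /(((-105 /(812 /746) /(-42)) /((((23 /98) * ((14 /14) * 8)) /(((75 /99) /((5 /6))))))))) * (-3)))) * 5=-0.02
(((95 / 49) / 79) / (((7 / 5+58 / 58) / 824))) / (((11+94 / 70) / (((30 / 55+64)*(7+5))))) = 86841875 / 164241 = 528.75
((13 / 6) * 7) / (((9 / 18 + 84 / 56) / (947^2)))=81609619 / 12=6800801.58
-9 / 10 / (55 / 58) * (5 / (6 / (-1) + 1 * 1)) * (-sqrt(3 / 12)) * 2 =-261 / 275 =-0.95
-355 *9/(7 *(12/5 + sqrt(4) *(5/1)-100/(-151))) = -2412225/69034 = -34.94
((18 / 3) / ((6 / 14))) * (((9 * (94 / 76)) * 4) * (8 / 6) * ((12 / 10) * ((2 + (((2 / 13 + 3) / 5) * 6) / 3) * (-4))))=-80349696 / 6175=-13012.10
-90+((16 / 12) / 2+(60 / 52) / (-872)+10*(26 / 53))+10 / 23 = -3482043287 / 41455752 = -83.99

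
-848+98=-750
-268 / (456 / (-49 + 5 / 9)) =28.47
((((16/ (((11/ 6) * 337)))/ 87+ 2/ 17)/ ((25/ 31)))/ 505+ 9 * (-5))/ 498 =-13843609731/ 153203600330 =-0.09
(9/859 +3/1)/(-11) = -2586/9449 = -0.27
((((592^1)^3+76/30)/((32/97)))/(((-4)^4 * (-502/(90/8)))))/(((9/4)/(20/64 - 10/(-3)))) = -26414121538525/296091648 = -89209.28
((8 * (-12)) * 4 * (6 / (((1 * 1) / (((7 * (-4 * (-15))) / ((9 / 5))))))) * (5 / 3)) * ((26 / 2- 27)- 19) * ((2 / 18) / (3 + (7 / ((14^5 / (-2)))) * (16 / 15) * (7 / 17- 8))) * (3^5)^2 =19795800911040000 / 306149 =64660674740.21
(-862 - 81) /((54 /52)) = -24518 /27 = -908.07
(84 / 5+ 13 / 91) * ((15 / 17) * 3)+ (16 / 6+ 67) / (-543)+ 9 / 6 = 17919757 / 387702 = 46.22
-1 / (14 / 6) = -3 / 7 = -0.43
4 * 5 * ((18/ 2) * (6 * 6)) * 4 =25920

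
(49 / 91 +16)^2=46225 / 169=273.52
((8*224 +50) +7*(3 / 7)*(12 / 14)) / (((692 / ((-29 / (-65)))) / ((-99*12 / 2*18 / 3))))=-333633168 / 78715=-4238.50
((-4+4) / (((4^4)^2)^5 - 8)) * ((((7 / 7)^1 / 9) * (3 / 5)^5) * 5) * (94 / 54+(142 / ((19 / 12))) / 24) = 0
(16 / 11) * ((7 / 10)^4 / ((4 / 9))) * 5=21609 / 5500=3.93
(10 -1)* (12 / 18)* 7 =42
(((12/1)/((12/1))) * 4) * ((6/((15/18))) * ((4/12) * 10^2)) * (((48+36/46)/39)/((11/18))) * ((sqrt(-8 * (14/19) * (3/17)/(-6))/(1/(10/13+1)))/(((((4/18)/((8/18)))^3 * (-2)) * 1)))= -276480 * sqrt(4522)/3211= -5790.14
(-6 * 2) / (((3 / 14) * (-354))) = 28 / 177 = 0.16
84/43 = 1.95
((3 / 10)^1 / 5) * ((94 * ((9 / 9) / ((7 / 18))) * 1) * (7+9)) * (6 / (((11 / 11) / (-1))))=-243648 / 175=-1392.27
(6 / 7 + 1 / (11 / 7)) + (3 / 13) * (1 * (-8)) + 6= 5653 / 1001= 5.65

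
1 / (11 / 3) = 3 / 11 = 0.27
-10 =-10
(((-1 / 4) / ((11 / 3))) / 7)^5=-243 / 2771746976768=-0.00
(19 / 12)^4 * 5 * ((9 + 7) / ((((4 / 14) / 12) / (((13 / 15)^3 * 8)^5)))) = 191259350402765827280809984 / 2364627008056640625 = 80883517.68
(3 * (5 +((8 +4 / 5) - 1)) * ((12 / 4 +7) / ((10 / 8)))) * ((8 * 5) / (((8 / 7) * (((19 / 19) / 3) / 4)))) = 129024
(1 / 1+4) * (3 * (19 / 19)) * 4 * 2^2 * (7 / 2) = 840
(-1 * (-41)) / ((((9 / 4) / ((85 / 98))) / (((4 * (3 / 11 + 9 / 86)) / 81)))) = 236980 / 804573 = 0.29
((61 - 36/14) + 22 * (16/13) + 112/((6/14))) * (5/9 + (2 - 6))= -2935297/2457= -1194.67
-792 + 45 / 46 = -36387 / 46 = -791.02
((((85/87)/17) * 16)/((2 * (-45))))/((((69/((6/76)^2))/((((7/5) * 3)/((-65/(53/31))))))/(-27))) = -6678/2425929025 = -0.00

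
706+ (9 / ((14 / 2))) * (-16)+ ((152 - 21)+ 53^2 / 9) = 71098 / 63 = 1128.54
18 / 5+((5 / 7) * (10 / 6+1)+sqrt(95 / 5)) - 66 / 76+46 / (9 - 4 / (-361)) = sqrt(19)+126435187 / 12979470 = 14.10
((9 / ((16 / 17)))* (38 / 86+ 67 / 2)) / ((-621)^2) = 16541 / 19653408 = 0.00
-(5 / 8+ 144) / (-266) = 1157 / 2128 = 0.54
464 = 464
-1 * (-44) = 44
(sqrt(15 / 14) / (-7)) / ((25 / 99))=-99*sqrt(210) / 2450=-0.59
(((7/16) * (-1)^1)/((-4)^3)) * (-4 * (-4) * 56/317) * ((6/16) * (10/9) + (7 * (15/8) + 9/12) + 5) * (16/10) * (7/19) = 158809/722760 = 0.22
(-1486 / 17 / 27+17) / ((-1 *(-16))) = 0.86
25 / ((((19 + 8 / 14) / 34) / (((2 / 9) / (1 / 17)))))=202300 / 1233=164.07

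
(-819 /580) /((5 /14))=-5733 /1450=-3.95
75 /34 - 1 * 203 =-6827 /34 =-200.79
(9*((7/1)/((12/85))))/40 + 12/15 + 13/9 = 19297/1440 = 13.40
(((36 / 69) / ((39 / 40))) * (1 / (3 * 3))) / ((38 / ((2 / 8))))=20 / 51129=0.00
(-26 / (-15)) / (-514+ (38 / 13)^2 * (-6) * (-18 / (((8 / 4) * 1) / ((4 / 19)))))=-2197 / 528375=-0.00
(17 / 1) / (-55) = -17 / 55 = -0.31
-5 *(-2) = 10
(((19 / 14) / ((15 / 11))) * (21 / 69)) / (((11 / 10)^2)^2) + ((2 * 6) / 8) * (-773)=-212936641 / 183678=-1159.29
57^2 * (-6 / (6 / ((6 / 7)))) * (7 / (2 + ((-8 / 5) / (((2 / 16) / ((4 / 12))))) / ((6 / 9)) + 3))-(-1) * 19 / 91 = 1267129 / 91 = 13924.49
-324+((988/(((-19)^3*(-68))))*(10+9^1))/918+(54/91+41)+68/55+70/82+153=-7746721206793/60846155370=-127.32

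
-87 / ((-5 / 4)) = 348 / 5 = 69.60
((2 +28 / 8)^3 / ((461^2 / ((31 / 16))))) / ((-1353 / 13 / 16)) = -48763 / 209120664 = -0.00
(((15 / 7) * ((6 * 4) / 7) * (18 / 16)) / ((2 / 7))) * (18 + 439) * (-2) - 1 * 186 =-186387 / 7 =-26626.71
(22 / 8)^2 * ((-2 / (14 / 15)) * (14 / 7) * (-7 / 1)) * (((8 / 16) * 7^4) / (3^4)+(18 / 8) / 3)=3052225 / 864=3532.67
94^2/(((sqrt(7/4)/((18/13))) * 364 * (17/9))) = 715716 * sqrt(7)/140777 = 13.45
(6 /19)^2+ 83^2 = 6889.10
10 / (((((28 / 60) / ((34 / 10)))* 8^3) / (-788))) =-50235 / 448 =-112.13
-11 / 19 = -0.58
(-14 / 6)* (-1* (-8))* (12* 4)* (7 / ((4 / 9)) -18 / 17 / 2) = -231840 / 17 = -13637.65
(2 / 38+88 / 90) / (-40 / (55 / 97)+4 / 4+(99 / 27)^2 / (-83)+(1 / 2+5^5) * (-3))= -1608706 / 14747702435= -0.00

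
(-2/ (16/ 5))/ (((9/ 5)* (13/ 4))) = -25/ 234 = -0.11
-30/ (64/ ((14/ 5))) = -21/ 16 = -1.31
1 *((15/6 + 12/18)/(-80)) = -19/480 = -0.04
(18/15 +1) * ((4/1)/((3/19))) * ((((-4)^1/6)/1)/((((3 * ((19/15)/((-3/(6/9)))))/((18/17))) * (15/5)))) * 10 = 155.29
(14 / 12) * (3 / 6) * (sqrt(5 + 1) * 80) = 140 * sqrt(6) / 3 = 114.31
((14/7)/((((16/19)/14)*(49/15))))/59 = 285/1652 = 0.17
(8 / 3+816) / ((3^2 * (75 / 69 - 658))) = -56488 / 407943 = -0.14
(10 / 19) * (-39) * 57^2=-66690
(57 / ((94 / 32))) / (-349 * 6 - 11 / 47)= -912 / 98429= -0.01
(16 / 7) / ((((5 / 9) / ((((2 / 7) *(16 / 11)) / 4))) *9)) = 128 / 2695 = 0.05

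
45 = 45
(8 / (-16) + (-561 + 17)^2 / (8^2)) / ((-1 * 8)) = -9247 / 16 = -577.94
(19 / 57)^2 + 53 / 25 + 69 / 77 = 54179 / 17325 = 3.13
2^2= 4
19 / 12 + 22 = 283 / 12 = 23.58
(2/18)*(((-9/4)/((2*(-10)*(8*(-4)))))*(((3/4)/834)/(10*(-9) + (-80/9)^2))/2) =81/5067161600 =0.00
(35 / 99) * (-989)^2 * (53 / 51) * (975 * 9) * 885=521870957619375 / 187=2790753784060.83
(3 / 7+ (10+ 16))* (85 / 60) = 3145 / 84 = 37.44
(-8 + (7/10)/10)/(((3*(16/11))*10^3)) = -8723/4800000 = -0.00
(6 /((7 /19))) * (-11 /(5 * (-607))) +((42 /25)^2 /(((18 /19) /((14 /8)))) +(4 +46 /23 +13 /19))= 1206609177 /100913750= 11.96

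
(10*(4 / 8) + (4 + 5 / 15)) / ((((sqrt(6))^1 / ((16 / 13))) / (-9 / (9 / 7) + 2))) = -1120*sqrt(6) / 117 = -23.45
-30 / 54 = -5 / 9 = -0.56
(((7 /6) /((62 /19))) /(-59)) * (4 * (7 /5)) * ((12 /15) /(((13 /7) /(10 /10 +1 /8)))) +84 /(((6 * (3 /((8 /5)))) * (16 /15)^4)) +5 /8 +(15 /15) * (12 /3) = 25264037377 /2434764800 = 10.38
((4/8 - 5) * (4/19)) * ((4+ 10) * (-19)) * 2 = 504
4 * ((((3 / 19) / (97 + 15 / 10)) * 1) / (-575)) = -24 / 2152225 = -0.00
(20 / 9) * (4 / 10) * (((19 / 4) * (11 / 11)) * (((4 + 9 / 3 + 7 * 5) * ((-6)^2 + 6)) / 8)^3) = 181061811 / 4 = 45265452.75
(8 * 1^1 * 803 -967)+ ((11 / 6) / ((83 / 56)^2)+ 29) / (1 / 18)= 41292819 / 6889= 5994.02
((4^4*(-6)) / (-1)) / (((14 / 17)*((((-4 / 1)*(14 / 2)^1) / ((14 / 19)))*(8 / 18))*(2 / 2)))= -14688 / 133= -110.44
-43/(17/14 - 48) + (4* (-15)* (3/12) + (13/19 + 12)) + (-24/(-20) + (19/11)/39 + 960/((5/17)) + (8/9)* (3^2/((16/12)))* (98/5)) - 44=17818315591/5338905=3337.45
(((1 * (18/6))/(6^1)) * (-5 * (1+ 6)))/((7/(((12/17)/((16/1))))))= -15/136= -0.11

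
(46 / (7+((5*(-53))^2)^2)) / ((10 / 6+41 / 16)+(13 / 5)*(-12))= -1380 / 3990240905117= -0.00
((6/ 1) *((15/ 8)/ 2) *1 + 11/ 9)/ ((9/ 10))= 2465/ 324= 7.61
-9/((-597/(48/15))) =48/995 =0.05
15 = 15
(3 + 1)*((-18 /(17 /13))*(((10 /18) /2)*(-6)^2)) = -9360 /17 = -550.59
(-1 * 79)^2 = 6241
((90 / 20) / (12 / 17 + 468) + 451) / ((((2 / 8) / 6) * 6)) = 2395763 / 1328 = 1804.04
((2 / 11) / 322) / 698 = 1 / 1236158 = 0.00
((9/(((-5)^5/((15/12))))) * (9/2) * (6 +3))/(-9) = 81/5000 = 0.02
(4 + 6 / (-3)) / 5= 2 / 5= 0.40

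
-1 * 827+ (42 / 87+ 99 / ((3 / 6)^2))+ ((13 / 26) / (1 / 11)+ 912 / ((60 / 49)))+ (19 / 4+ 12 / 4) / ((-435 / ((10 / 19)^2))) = 100432621 / 314070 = 319.78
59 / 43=1.37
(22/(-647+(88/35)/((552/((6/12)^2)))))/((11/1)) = -19320/6250009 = -0.00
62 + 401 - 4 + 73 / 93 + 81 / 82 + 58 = 3956161 / 7626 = 518.77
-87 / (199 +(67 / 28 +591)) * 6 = -14616 / 22187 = -0.66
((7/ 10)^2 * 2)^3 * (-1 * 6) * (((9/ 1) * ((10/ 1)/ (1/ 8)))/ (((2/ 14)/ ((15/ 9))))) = -29647548/ 625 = -47436.08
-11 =-11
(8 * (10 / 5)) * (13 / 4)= 52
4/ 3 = 1.33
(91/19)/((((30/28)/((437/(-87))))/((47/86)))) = -688597/56115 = -12.27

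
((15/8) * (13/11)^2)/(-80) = -507/15488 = -0.03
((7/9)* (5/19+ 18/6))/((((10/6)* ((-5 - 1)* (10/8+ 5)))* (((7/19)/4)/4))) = -1984/1125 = -1.76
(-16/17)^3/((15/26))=-1.45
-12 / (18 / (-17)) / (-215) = -34 / 645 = -0.05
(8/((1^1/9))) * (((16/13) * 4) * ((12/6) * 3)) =27648/13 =2126.77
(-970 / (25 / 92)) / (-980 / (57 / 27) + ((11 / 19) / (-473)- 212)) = 5.28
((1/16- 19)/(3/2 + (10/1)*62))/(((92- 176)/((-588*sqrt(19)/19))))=-2121*sqrt(19)/188936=-0.05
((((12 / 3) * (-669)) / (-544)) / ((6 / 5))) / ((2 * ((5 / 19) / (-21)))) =-88977 / 544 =-163.56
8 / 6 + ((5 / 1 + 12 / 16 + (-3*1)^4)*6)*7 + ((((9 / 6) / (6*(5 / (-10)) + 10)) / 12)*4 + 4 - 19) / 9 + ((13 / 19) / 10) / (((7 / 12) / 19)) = 1148302 / 315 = 3645.40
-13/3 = -4.33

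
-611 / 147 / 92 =-611 / 13524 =-0.05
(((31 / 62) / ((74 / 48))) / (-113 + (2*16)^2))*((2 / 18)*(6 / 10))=0.00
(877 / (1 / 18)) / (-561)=-5262 / 187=-28.14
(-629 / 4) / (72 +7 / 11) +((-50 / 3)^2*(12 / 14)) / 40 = 14953 / 3948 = 3.79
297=297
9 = 9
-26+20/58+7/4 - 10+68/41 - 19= -243729/4756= -51.25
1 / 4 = 0.25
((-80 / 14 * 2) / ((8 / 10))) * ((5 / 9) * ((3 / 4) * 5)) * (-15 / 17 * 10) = 31250 / 119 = 262.61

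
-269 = -269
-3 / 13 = -0.23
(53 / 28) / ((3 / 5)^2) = 1325 / 252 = 5.26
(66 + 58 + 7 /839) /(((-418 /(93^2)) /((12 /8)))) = -2699603721 /701404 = -3848.86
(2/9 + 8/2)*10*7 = 2660/9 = 295.56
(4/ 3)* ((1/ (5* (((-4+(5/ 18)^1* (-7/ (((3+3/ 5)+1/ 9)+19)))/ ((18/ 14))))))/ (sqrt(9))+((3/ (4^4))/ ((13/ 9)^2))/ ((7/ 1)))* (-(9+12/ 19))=2223435909/ 8580819520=0.26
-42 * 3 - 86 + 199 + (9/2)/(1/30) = 122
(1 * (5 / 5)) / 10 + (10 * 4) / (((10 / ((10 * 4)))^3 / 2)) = 5120.10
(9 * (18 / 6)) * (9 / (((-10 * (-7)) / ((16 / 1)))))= 1944 / 35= 55.54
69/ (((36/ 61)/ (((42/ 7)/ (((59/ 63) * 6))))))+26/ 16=59693/ 472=126.47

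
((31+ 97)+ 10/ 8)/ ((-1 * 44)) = -47/ 16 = -2.94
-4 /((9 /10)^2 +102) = -400 /10281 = -0.04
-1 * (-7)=7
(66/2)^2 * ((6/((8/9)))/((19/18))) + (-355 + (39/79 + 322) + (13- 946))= 18007083/3002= 5998.36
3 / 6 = 1 / 2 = 0.50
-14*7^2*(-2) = 1372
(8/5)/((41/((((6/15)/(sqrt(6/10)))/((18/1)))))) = 8*sqrt(15)/27675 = 0.00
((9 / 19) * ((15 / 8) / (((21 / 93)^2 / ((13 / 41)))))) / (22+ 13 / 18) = 15178995 / 62447756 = 0.24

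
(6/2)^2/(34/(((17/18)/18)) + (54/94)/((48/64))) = 0.01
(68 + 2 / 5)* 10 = 684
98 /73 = 1.34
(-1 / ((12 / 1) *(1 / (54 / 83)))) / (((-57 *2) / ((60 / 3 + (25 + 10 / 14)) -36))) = 51 / 11039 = 0.00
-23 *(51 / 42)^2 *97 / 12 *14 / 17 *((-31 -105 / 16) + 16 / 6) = 63527725 / 8064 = 7877.94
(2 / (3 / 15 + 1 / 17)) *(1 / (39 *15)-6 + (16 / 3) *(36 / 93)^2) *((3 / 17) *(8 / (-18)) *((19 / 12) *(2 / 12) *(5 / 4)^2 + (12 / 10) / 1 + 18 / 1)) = 330187742323 / 5343006240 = 61.80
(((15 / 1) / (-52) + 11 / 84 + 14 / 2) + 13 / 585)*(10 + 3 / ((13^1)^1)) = 534109 / 7605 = 70.23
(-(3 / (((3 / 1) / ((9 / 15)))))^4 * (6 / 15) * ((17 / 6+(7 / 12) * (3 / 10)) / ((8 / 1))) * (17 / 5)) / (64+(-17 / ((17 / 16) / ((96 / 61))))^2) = -616565979 / 6493600000000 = -0.00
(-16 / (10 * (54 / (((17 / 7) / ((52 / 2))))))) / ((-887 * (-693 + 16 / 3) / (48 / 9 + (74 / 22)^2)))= -205462 / 2720090658285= -0.00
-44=-44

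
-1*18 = -18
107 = 107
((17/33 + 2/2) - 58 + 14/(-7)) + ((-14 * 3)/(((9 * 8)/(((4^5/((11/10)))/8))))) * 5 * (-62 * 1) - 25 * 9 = 685045/33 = 20758.94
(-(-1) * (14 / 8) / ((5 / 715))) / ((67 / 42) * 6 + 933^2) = 539 / 1874920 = 0.00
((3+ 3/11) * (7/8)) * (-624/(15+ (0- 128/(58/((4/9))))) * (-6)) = 764.77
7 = 7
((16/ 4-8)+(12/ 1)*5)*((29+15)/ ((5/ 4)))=9856/ 5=1971.20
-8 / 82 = -4 / 41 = -0.10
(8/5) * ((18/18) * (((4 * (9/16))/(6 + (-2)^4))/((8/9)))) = 81/440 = 0.18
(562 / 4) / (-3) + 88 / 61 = -16613 / 366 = -45.39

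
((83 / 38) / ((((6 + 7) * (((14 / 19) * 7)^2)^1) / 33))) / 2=52041 / 499408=0.10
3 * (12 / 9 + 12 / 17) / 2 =52 / 17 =3.06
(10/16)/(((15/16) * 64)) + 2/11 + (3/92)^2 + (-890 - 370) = -703758259/558624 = -1259.81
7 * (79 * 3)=1659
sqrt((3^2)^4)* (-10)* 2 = -1620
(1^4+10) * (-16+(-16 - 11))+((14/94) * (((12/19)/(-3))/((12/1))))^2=-3394740344/7177041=-473.00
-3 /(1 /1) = -3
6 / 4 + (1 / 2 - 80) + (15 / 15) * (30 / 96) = -77.69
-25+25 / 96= -2375 / 96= -24.74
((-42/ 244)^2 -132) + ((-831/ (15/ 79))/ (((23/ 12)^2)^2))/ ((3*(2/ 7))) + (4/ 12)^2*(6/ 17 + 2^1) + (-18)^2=-592857311540587/ 3186342384660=-186.06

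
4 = 4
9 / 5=1.80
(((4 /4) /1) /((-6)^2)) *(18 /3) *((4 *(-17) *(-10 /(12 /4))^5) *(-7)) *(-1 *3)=23800000 /243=97942.39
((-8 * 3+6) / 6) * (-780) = 2340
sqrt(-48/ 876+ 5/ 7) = sqrt(172207)/ 511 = 0.81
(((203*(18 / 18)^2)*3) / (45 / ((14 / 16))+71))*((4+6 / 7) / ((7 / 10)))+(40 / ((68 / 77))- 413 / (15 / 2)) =5407256 / 218535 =24.74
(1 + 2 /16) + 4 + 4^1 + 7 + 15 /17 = 2313 /136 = 17.01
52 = 52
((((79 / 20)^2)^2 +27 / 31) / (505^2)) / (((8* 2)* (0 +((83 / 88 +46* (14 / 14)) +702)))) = 13329497621 / 166734692136000000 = 0.00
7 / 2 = 3.50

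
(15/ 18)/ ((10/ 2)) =1/ 6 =0.17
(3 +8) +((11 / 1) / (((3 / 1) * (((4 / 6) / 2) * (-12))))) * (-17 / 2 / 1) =451 / 24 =18.79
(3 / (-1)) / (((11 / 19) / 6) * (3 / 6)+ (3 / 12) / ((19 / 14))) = -684 / 53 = -12.91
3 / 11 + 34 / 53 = 533 / 583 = 0.91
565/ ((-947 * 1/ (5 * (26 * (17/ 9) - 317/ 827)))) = -1024573825/ 7048521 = -145.36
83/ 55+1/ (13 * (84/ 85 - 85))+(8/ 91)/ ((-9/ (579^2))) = -116983944712/ 35740705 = -3273.13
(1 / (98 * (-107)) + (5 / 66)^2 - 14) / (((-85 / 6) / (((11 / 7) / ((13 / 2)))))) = 63922043 / 267660393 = 0.24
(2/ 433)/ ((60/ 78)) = 13/ 2165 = 0.01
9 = 9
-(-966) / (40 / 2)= 483 / 10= 48.30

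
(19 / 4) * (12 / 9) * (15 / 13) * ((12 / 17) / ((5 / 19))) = 4332 / 221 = 19.60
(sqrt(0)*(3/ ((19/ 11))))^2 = 0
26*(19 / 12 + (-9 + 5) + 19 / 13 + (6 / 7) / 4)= -809 / 42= -19.26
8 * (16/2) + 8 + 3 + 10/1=85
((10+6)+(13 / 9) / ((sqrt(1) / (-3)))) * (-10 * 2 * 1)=-700 / 3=-233.33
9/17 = 0.53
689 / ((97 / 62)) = 42718 / 97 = 440.39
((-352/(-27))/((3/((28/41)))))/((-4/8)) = -19712/3321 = -5.94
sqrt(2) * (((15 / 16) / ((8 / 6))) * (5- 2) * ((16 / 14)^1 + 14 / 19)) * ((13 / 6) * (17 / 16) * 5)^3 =843270390625 * sqrt(2) / 139460608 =8551.26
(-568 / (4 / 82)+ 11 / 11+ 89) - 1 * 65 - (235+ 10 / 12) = -71129 / 6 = -11854.83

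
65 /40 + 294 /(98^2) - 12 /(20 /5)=-1.34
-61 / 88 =-0.69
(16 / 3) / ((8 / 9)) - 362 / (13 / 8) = -2818 / 13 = -216.77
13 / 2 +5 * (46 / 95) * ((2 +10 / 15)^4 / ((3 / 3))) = 396839 / 3078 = 128.93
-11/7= -1.57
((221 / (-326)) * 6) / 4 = -663 / 652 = -1.02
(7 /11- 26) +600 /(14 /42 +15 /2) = 26487 /517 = 51.23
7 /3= 2.33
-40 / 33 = -1.21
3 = 3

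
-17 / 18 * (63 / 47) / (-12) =119 / 1128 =0.11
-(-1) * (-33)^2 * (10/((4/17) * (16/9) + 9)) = 151470/131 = 1156.26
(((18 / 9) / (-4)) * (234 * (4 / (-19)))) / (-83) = -468 / 1577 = -0.30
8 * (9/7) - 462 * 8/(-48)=611/7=87.29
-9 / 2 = -4.50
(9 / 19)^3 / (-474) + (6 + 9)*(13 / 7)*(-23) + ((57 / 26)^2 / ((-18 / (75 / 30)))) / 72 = -473146859136359 / 738456840576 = -640.72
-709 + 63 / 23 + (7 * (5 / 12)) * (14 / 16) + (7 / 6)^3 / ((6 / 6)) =-13952545 / 19872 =-702.12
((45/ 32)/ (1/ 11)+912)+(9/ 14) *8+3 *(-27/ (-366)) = 12746229/ 13664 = 932.83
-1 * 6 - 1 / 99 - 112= -11683 / 99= -118.01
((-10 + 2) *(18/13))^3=-2985984/2197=-1359.12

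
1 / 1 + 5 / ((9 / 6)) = 13 / 3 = 4.33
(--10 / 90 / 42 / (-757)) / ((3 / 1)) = -1 / 858438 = -0.00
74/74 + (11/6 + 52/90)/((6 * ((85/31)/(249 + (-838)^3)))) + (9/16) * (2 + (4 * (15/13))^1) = -102926362328921/1193400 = -86246323.39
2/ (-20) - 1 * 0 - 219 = -2191/ 10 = -219.10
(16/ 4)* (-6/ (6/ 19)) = -76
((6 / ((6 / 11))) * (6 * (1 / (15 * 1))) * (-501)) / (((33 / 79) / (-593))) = 15646898 / 5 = 3129379.60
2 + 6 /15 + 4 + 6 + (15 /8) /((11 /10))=3103 /220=14.10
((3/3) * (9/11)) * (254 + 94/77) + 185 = 333563/847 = 393.82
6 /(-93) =-2 /31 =-0.06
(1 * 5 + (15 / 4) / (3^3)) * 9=185 / 4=46.25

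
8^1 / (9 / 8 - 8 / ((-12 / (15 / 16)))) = 32 / 7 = 4.57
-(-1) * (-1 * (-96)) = 96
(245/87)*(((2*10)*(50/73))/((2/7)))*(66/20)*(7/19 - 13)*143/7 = -4624620000/40223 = -114974.52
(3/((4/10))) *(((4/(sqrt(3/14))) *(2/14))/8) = 5 *sqrt(42)/28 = 1.16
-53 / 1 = -53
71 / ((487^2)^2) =0.00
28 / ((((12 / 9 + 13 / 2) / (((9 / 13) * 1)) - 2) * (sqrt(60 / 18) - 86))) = -195048 / 5577767 - 756 * sqrt(30) / 5577767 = -0.04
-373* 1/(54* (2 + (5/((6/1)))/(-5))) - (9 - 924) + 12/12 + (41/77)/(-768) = 912.23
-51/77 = -0.66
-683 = -683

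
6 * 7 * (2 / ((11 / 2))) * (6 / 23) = 1008 / 253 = 3.98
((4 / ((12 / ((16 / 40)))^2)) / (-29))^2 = 1 / 42575625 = 0.00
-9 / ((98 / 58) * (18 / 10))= -145 / 49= -2.96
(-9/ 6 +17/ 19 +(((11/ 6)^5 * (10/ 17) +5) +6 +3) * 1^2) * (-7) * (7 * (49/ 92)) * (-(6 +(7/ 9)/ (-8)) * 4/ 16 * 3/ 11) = 1928079651925/ 7176812544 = 268.65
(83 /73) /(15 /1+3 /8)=664 /8979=0.07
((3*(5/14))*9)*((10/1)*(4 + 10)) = 1350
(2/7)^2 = 4/49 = 0.08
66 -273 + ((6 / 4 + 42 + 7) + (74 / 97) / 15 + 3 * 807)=6589843 / 2910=2264.55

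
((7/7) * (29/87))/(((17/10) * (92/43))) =215/2346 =0.09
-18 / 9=-2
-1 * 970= -970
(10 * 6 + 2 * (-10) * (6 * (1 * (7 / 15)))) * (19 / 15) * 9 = 228 / 5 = 45.60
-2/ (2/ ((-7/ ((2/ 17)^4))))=584647/ 16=36540.44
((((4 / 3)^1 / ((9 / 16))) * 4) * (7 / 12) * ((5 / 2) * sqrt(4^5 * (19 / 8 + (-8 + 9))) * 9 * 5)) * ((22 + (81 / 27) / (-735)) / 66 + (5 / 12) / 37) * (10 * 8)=1008214.37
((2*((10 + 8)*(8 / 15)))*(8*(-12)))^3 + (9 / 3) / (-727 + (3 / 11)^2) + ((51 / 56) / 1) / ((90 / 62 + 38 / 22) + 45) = -31671738644038414445091 / 5057716937000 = -6262062317.55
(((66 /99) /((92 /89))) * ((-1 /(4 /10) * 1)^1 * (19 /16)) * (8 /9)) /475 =-89 /24840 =-0.00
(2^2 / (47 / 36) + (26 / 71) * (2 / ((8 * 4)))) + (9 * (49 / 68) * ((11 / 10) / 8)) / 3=61429969 / 18153280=3.38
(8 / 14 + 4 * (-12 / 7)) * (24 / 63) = -352 / 147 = -2.39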